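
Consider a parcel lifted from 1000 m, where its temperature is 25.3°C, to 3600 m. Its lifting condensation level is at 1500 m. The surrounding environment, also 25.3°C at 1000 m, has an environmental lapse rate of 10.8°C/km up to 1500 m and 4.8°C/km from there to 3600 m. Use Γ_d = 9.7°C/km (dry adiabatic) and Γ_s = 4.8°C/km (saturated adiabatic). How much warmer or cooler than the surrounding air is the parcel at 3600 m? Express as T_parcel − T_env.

+0.55°C (parcel warmer than environment)

Parcel:
  1000–1500 m, dry: Δz = 0.5 km ⇒ ΔT = -4.85°C; T = 20.45°C
  1500–3600 m, saturated: Δz = 2.1 km ⇒ ΔT = -10.08°C; T = 10.37°C
Environment:
  1000–1500 m, environment, lower layer: Δz = 0.5 km ⇒ ΔT = -5.4°C; T = 19.9°C
  1500–3600 m, environment, upper layer: Δz = 2.1 km ⇒ ΔT = -10.08°C; T = 9.82°C
T_parcel − T_env = 10.37 − 9.82 = +0.55°C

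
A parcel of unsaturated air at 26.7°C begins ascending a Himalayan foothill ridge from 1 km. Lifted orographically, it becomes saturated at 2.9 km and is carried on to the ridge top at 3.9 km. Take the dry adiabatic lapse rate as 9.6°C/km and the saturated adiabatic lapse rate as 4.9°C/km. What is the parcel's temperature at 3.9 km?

3.56°C

Dry to 2900 m: -9.6 × 1.9 km = -18.24°C, so T = 8.46°C.
Saturated to 3900 m: -4.9 × 1 km = -4.9°C, so T = 3.56°C.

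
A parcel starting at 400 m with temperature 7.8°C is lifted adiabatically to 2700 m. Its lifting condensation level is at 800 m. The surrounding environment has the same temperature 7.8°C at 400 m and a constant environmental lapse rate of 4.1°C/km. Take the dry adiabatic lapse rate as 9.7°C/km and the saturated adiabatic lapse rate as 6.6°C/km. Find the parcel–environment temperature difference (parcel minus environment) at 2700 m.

Parcel:
  400–800 m, dry: Δz = 0.4 km ⇒ ΔT = -3.88°C; T = 3.92°C
  800–2700 m, saturated: Δz = 1.9 km ⇒ ΔT = -12.54°C; T = -8.62°C
Environment:
  400–2700 m, environment: Δz = 2.3 km ⇒ ΔT = -9.43°C; T = -1.63°C
T_parcel − T_env = -8.62 − (-1.63) = -6.99°C

-6.99°C (parcel cooler than environment)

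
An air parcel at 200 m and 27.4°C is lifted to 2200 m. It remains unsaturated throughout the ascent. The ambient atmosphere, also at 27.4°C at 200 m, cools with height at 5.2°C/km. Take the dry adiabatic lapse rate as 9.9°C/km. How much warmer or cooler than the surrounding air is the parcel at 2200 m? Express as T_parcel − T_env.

Parcel:
  200–2200 m, dry: Δz = 2 km ⇒ ΔT = -19.8°C; T = 7.6°C
Environment:
  200–2200 m, environment: Δz = 2 km ⇒ ΔT = -10.4°C; T = 17°C
T_parcel − T_env = 7.6 − 17 = -9.4°C

-9.4°C (parcel cooler than environment)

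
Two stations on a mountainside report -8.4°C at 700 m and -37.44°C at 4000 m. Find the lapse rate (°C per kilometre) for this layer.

Γ = −ΔT/Δz = (-8.4 − (-37.44)) / (4000 − 700) m
  = 29.04°C / 3.3 km = 8.8°C/km

8.8°C/km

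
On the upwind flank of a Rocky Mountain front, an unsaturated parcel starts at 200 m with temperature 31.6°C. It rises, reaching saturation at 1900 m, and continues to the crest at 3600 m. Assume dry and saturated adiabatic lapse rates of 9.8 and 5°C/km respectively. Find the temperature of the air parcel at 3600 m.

200–1900 m, dry: Δz = 1.7 km ⇒ ΔT = -16.66°C; T = 14.94°C
1900–3600 m, saturated: Δz = 1.7 km ⇒ ΔT = -8.5°C; T = 6.44°C

6.44°C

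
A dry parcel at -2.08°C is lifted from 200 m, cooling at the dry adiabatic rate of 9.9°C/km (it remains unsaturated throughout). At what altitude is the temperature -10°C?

1000 m

Height above start = (-2.08 − (-10)) / 9.9 = 0.8 km
Altitude = 200 m + 800 m = 1000 m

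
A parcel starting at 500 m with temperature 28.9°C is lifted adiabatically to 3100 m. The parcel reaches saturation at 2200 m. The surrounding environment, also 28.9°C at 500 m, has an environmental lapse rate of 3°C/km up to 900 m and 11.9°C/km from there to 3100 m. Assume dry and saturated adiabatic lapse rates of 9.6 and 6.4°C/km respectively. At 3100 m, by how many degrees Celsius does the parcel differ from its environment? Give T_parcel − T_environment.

Parcel:
  500–2200 m, dry: Δz = 1.7 km ⇒ ΔT = -16.32°C; T = 12.58°C
  2200–3100 m, saturated: Δz = 0.9 km ⇒ ΔT = -5.76°C; T = 6.82°C
Environment:
  500–900 m, environment, lower layer: Δz = 0.4 km ⇒ ΔT = -1.2°C; T = 27.7°C
  900–3100 m, environment, upper layer: Δz = 2.2 km ⇒ ΔT = -26.18°C; T = 1.52°C
T_parcel − T_env = 6.82 − 1.52 = +5.3°C

+5.3°C (parcel warmer than environment)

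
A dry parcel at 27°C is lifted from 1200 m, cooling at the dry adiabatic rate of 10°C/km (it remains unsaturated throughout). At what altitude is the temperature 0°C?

Height above start = (27 − 0) / 10 = 2.7 km
Altitude = 1200 m + 2700 m = 3900 m

3900 m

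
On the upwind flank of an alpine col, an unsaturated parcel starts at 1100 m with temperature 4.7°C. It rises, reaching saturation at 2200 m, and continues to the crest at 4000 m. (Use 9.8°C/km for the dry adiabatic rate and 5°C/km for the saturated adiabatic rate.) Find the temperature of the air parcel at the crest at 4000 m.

1100 → 2200 m (dry, 9.8°C/km): ΔT = -9.8 × 1.1 = -10.78°C → T = -6.08°C
2200 → 4000 m (saturated, 5°C/km): ΔT = -5 × 1.8 = -9°C → T = -15.08°C

-15.08°C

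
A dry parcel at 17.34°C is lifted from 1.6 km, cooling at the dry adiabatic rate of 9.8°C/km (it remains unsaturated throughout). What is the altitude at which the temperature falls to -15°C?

Height above start = (17.34 − (-15)) / 9.8 = 3.3 km
Altitude = 1600 m + 3300 m = 4900 m

4.9 km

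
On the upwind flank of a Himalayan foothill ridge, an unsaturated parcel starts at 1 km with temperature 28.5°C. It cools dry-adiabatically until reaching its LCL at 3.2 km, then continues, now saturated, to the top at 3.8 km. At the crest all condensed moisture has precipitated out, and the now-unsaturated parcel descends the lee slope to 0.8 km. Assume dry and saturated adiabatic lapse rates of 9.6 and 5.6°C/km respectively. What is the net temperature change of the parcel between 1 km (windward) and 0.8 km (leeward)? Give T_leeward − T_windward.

1000 → 3200 m (dry, 9.6°C/km): ΔT = -9.6 × 2.2 = -21.12°C → T = 7.38°C
3200 → 3800 m (saturated, 5.6°C/km): ΔT = -5.6 × 0.6 = -3.36°C → T = 4.02°C
3800 → 800 m (dry descent, 9.6°C/km): ΔT = +9.6 × 3 = +28.8°C → T = 32.82°C
Net change vs windward start: 32.82 − 28.5 = +4.32°C

+4.32°C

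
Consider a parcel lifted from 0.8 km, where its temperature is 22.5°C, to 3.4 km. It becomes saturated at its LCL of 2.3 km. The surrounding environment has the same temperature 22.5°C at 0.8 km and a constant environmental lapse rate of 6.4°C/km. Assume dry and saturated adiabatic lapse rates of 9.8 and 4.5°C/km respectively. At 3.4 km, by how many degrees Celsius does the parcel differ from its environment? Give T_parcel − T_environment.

-3.01°C (parcel cooler than environment)

Parcel:
  Dry to 2300 m: -9.8 × 1.5 km = -14.7°C, so T = 7.8°C.
  Saturated to 3400 m: -4.5 × 1.1 km = -4.95°C, so T = 2.85°C.
Environment:
  Environment to 3400 m: -6.4 × 2.6 km = -16.64°C, so T = 5.86°C.
T_parcel − T_env = 2.85 − 5.86 = -3.01°C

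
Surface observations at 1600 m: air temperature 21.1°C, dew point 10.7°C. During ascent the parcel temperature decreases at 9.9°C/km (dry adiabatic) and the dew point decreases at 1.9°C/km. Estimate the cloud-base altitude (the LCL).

2900 m

T and T_d converge at 9.9 − 1.9 = 8°C per km
Height above start = (21.1 − 10.7) / 8 = 1.3 km
LCL altitude = 1600 m + 1300 m = 2900 m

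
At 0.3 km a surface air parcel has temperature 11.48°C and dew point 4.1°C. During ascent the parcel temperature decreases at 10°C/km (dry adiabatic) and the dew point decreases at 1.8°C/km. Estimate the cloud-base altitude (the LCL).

1.2 km

T and T_d converge at 10 − 1.8 = 8.2°C per km
Height above start = (11.48 − 4.1) / 8.2 = 0.9 km
LCL altitude = 300 m + 900 m = 1200 m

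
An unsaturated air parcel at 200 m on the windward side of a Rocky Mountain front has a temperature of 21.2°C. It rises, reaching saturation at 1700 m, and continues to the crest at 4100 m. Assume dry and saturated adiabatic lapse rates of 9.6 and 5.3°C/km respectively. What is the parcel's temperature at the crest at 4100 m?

From 200 m to 1700 m (dry): cools by 9.6 × 1.5 = 14.4°C, giving 6.8°C.
From 1700 m to 4100 m (saturated): cools by 5.3 × 2.4 = 12.72°C, giving -5.92°C.

-5.92°C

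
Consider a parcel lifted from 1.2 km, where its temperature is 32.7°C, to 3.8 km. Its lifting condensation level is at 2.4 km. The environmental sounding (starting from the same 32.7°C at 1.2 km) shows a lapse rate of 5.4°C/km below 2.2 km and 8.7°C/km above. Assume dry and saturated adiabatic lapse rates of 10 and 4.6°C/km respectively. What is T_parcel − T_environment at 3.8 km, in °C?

Parcel:
  1200 → 2400 m (dry, 10°C/km): ΔT = -10 × 1.2 = -12°C → T = 20.7°C
  2400 → 3800 m (saturated, 4.6°C/km): ΔT = -4.6 × 1.4 = -6.44°C → T = 14.26°C
Environment:
  1200 → 2200 m (environment, lower layer, 5.4°C/km): ΔT = -5.4 × 1 = -5.4°C → T = 27.3°C
  2200 → 3800 m (environment, upper layer, 8.7°C/km): ΔT = -8.7 × 1.6 = -13.92°C → T = 13.38°C
T_parcel − T_env = 14.26 − 13.38 = +0.88°C

+0.88°C (parcel warmer than environment)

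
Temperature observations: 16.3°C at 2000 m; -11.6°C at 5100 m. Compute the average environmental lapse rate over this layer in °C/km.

9°C/km

Γ = −ΔT/Δz = (16.3 − (-11.6)) / (5100 − 2000) m
  = 27.9°C / 3.1 km = 9°C/km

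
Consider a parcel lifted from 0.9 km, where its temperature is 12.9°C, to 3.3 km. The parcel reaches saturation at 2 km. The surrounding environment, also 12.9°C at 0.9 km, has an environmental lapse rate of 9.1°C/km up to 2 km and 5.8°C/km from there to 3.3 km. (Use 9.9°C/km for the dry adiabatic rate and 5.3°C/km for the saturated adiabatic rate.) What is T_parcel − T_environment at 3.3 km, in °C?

-0.23°C (parcel cooler than environment)

Parcel:
  900–2000 m, dry: Δz = 1.1 km ⇒ ΔT = -10.89°C; T = 2.01°C
  2000–3300 m, saturated: Δz = 1.3 km ⇒ ΔT = -6.89°C; T = -4.88°C
Environment:
  900–2000 m, environment, lower layer: Δz = 1.1 km ⇒ ΔT = -10.01°C; T = 2.89°C
  2000–3300 m, environment, upper layer: Δz = 1.3 km ⇒ ΔT = -7.54°C; T = -4.65°C
T_parcel − T_env = -4.88 − (-4.65) = -0.23°C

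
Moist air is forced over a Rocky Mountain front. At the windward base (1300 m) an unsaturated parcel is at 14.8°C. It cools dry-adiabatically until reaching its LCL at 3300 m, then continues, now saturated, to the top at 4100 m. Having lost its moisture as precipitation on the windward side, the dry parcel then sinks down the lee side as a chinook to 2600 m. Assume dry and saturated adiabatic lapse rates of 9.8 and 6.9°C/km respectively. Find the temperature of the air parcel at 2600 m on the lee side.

From 1300 m to 3300 m (dry): cools by 9.8 × 2 = 19.6°C, giving -4.8°C.
From 3300 m to 4100 m (saturated): cools by 6.9 × 0.8 = 5.52°C, giving -10.32°C.
From 4100 m to 2600 m (dry descent): warms by 9.8 × 1.5 = 14.7°C, giving 4.38°C.

4.38°C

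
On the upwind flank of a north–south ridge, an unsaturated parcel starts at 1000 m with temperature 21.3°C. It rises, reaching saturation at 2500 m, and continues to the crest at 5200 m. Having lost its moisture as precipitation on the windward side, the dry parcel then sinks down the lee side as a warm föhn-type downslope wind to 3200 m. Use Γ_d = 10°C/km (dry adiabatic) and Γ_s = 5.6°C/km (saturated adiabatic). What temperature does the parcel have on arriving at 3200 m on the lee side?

From 1000 m to 2500 m (dry): cools by 10 × 1.5 = 15°C, giving 6.3°C.
From 2500 m to 5200 m (saturated): cools by 5.6 × 2.7 = 15.12°C, giving -8.82°C.
From 5200 m to 3200 m (dry descent): warms by 10 × 2 = 20°C, giving 11.18°C.

11.18°C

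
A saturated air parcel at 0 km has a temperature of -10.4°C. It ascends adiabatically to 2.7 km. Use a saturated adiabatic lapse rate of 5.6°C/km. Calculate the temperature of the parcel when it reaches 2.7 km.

-25.52°C

0 → 2700 m (saturated adiabatic, 5.6°C/km): ΔT = -5.6 × 2.7 = -15.12°C → T = -25.52°C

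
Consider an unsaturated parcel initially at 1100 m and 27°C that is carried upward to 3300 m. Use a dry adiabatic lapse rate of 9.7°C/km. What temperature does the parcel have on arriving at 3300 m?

1100 → 3300 m (dry adiabatic, 9.7°C/km): ΔT = -9.7 × 2.2 = -21.34°C → T = 5.66°C

5.66°C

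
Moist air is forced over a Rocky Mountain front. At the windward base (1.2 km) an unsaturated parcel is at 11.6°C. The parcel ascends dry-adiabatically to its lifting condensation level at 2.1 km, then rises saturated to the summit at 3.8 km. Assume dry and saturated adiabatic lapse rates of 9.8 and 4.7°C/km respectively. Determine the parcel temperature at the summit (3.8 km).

-5.21°C

1200–2100 m, dry: Δz = 0.9 km ⇒ ΔT = -8.82°C; T = 2.78°C
2100–3800 m, saturated: Δz = 1.7 km ⇒ ΔT = -7.99°C; T = -5.21°C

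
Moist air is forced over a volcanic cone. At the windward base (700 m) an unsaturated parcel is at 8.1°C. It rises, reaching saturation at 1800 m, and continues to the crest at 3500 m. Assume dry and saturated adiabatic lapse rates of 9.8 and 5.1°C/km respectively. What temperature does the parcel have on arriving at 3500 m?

-11.35°C

Dry to 1800 m: -9.8 × 1.1 km = -10.78°C, so T = -2.68°C.
Saturated to 3500 m: -5.1 × 1.7 km = -8.67°C, so T = -11.35°C.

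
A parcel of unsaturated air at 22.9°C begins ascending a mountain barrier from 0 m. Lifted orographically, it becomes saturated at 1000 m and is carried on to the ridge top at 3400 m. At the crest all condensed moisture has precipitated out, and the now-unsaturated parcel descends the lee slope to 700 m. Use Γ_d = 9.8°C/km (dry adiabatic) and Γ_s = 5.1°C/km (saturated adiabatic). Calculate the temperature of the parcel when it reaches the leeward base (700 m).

27.32°C

0–1000 m, dry: Δz = 1 km ⇒ ΔT = -9.8°C; T = 13.1°C
1000–3400 m, saturated: Δz = 2.4 km ⇒ ΔT = -12.24°C; T = 0.86°C
3400–700 m, dry descent: Δz = 2.7 km ⇒ ΔT = +26.46°C; T = 27.32°C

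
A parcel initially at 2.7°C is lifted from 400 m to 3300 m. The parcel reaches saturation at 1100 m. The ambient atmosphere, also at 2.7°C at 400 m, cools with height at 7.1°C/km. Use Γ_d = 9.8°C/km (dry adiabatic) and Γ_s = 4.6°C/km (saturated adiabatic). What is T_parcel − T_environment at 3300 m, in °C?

+3.61°C (parcel warmer than environment)

Parcel:
  400–1100 m, dry: Δz = 0.7 km ⇒ ΔT = -6.86°C; T = -4.16°C
  1100–3300 m, saturated: Δz = 2.2 km ⇒ ΔT = -10.12°C; T = -14.28°C
Environment:
  400–3300 m, environment: Δz = 2.9 km ⇒ ΔT = -20.59°C; T = -17.89°C
T_parcel − T_env = -14.28 − (-17.89) = +3.61°C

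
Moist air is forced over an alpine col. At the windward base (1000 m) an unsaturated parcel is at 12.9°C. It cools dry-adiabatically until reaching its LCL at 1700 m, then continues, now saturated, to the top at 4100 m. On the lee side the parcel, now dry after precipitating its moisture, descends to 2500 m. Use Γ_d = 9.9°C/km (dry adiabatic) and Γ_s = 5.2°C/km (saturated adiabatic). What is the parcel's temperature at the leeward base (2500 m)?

1000 → 1700 m (dry, 9.9°C/km): ΔT = -9.9 × 0.7 = -6.93°C → T = 5.97°C
1700 → 4100 m (saturated, 5.2°C/km): ΔT = -5.2 × 2.4 = -12.48°C → T = -6.51°C
4100 → 2500 m (dry descent, 9.9°C/km): ΔT = +9.9 × 1.6 = +15.84°C → T = 9.33°C

9.33°C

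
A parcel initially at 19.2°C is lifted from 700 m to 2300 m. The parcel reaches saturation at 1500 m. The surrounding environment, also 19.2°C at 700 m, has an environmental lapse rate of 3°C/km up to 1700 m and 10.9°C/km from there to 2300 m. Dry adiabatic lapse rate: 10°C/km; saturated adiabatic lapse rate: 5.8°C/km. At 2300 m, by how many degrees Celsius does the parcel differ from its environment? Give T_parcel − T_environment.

-3.1°C (parcel cooler than environment)

Parcel:
  700 → 1500 m (dry, 10°C/km): ΔT = -10 × 0.8 = -8°C → T = 11.2°C
  1500 → 2300 m (saturated, 5.8°C/km): ΔT = -5.8 × 0.8 = -4.64°C → T = 6.56°C
Environment:
  700 → 1700 m (environment, lower layer, 3°C/km): ΔT = -3 × 1 = -3°C → T = 16.2°C
  1700 → 2300 m (environment, upper layer, 10.9°C/km): ΔT = -10.9 × 0.6 = -6.54°C → T = 9.66°C
T_parcel − T_env = 6.56 − 9.66 = -3.1°C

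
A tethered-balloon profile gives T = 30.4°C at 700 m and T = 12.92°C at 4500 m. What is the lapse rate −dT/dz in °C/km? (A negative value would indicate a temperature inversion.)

4.6°C/km

Γ = −ΔT/Δz = (30.4 − 12.92) / (4500 − 700) m
  = 17.48°C / 3.8 km = 4.6°C/km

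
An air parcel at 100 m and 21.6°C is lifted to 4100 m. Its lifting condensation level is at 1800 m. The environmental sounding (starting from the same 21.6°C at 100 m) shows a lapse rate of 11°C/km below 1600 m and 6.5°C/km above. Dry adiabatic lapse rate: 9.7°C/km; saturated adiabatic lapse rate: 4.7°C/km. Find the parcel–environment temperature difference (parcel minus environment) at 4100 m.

+5.45°C (parcel warmer than environment)

Parcel:
  From 100 m to 1800 m (dry): cools by 9.7 × 1.7 = 16.49°C, giving 5.11°C.
  From 1800 m to 4100 m (saturated): cools by 4.7 × 2.3 = 10.81°C, giving -5.7°C.
Environment:
  From 100 m to 1600 m (environment, lower layer): cools by 11 × 1.5 = 16.5°C, giving 5.1°C.
  From 1600 m to 4100 m (environment, upper layer): cools by 6.5 × 2.5 = 16.25°C, giving -11.15°C.
T_parcel − T_env = -5.7 − (-11.15) = +5.45°C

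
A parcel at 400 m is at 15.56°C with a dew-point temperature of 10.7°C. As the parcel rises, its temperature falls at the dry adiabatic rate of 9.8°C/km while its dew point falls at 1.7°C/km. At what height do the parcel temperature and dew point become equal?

T and T_d converge at 9.8 − 1.7 = 8.1°C per km
Height above start = (15.56 − 10.7) / 8.1 = 0.6 km
LCL altitude = 400 m + 600 m = 1000 m

1000 m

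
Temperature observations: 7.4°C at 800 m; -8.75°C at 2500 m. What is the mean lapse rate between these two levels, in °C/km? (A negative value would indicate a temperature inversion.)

Γ = −ΔT/Δz = (7.4 − (-8.75)) / (2500 − 800) m
  = 16.15°C / 1.7 km = 9.5°C/km

9.5°C/km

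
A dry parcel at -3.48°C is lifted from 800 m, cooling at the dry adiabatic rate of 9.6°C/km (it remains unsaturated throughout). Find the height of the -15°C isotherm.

Height above start = (-3.48 − (-15)) / 9.6 = 1.2 km
Altitude = 800 m + 1200 m = 2000 m

2000 m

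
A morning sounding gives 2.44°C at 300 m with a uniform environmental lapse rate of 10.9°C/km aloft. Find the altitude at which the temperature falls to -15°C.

Height above start = (2.44 − (-15)) / 10.9 = 1.6 km
Altitude = 300 m + 1600 m = 1900 m

1900 m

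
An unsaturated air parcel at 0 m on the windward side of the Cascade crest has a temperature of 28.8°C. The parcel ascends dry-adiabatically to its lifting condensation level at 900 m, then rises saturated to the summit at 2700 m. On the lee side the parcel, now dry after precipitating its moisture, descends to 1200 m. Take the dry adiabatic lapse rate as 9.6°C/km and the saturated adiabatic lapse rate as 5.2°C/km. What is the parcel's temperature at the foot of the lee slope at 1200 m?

Dry to 900 m: -9.6 × 0.9 km = -8.64°C, so T = 20.16°C.
Saturated to 2700 m: -5.2 × 1.8 km = -9.36°C, so T = 10.8°C.
Dry descent to 1200 m: +9.6 × 1.5 km = +14.4°C, so T = 25.2°C.

25.2°C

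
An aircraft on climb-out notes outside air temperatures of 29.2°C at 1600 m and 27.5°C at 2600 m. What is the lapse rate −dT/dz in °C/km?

1.7°C/km

Γ = −ΔT/Δz = (29.2 − 27.5) / (2600 − 1600) m
  = 1.7°C / 1 km = 1.7°C/km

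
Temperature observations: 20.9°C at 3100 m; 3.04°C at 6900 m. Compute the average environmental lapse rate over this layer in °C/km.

4.7°C/km

Γ = −ΔT/Δz = (20.9 − 3.04) / (6900 − 3100) m
  = 17.86°C / 3.8 km = 4.7°C/km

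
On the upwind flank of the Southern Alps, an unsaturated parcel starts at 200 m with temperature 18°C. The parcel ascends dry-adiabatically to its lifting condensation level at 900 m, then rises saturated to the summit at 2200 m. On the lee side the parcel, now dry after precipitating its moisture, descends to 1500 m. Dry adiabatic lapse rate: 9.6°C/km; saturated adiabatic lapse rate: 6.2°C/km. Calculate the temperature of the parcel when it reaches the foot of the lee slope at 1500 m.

9.94°C

200 → 900 m (dry, 9.6°C/km): ΔT = -9.6 × 0.7 = -6.72°C → T = 11.28°C
900 → 2200 m (saturated, 6.2°C/km): ΔT = -6.2 × 1.3 = -8.06°C → T = 3.22°C
2200 → 1500 m (dry descent, 9.6°C/km): ΔT = +9.6 × 0.7 = +6.72°C → T = 9.94°C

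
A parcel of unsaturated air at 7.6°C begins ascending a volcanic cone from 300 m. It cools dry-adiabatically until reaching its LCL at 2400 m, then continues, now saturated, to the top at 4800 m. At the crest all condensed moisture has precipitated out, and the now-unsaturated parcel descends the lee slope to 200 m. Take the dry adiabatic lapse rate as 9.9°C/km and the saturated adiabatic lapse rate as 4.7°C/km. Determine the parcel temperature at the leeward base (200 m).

300 → 2400 m (dry, 9.9°C/km): ΔT = -9.9 × 2.1 = -20.79°C → T = -13.19°C
2400 → 4800 m (saturated, 4.7°C/km): ΔT = -4.7 × 2.4 = -11.28°C → T = -24.47°C
4800 → 200 m (dry descent, 9.9°C/km): ΔT = +9.9 × 4.6 = +45.54°C → T = 21.07°C

21.07°C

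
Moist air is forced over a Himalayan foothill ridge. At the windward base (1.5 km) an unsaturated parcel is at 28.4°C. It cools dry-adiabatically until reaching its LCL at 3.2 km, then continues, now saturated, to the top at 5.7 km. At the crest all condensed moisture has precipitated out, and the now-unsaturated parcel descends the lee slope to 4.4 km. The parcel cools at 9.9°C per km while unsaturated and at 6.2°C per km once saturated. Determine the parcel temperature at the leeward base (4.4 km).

1500 → 3200 m (dry, 9.9°C/km): ΔT = -9.9 × 1.7 = -16.83°C → T = 11.57°C
3200 → 5700 m (saturated, 6.2°C/km): ΔT = -6.2 × 2.5 = -15.5°C → T = -3.93°C
5700 → 4400 m (dry descent, 9.9°C/km): ΔT = +9.9 × 1.3 = +12.87°C → T = 8.94°C

8.94°C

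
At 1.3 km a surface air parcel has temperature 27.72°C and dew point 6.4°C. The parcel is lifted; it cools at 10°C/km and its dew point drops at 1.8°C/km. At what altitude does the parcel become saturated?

3.9 km

T and T_d converge at 10 − 1.8 = 8.2°C per km
Height above start = (27.72 − 6.4) / 8.2 = 2.6 km
LCL altitude = 1300 m + 2600 m = 3900 m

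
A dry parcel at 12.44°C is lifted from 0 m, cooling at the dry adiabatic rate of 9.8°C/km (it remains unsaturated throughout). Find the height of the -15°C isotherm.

Height above start = (12.44 − (-15)) / 9.8 = 2.8 km
Altitude = 0 m + 2800 m = 2800 m

2800 m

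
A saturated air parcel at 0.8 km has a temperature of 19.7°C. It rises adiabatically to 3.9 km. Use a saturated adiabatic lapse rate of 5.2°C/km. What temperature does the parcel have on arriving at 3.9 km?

From 800 m to 3900 m (saturated adiabatic): cools by 5.2 × 3.1 = 16.12°C, giving 3.58°C.

3.58°C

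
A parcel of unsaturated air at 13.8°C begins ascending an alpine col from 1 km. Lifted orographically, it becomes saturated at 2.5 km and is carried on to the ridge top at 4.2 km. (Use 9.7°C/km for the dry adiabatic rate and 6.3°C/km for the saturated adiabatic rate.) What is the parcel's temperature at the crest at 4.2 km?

Dry to 2500 m: -9.7 × 1.5 km = -14.55°C, so T = -0.75°C.
Saturated to 4200 m: -6.3 × 1.7 km = -10.71°C, so T = -11.46°C.

-11.46°C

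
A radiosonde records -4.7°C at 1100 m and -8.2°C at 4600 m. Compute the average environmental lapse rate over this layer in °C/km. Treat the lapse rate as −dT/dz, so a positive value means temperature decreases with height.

1°C/km

Γ = −ΔT/Δz = (-4.7 − (-8.2)) / (4600 − 1100) m
  = 3.5°C / 3.5 km = 1°C/km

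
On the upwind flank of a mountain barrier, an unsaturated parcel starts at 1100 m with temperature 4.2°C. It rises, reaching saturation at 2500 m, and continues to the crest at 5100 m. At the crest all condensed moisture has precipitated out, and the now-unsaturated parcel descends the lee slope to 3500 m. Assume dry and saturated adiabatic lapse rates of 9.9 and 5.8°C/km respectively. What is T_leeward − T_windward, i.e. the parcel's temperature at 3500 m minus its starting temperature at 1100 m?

-13.1°C

1100 → 2500 m (dry, 9.9°C/km): ΔT = -9.9 × 1.4 = -13.86°C → T = -9.66°C
2500 → 5100 m (saturated, 5.8°C/km): ΔT = -5.8 × 2.6 = -15.08°C → T = -24.74°C
5100 → 3500 m (dry descent, 9.9°C/km): ΔT = +9.9 × 1.6 = +15.84°C → T = -8.9°C
Net change vs windward start: -8.9 − 4.2 = -13.1°C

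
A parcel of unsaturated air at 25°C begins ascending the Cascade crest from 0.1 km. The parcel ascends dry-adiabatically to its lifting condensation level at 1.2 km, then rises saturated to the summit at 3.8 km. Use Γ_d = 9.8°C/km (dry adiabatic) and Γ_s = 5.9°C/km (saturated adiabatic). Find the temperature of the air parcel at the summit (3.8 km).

Dry to 1200 m: -9.8 × 1.1 km = -10.78°C, so T = 14.22°C.
Saturated to 3800 m: -5.9 × 2.6 km = -15.34°C, so T = -1.12°C.

-1.12°C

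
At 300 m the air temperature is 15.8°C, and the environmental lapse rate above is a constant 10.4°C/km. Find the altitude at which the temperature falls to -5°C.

Height above start = (15.8 − (-5)) / 10.4 = 2 km
Altitude = 300 m + 2000 m = 2300 m

2300 m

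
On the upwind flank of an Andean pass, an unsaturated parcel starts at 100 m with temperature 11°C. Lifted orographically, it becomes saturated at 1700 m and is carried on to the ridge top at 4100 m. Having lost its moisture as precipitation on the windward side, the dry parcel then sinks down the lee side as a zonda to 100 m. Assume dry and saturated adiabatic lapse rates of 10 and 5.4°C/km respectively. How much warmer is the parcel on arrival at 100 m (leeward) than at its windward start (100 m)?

+11.04°C

Dry to 1700 m: -10 × 1.6 km = -16°C, so T = -5°C.
Saturated to 4100 m: -5.4 × 2.4 km = -12.96°C, so T = -17.96°C.
Dry descent to 100 m: +10 × 4 km = +40°C, so T = 22.04°C.
Net change vs windward start: 22.04 − 11 = +11.04°C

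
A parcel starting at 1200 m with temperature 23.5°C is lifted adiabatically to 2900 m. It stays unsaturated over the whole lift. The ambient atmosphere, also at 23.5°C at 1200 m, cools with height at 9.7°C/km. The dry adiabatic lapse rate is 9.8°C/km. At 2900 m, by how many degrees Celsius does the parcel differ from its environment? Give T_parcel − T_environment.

Parcel:
  1200 → 2900 m (dry, 9.8°C/km): ΔT = -9.8 × 1.7 = -16.66°C → T = 6.84°C
Environment:
  1200 → 2900 m (environment, 9.7°C/km): ΔT = -9.7 × 1.7 = -16.49°C → T = 7.01°C
T_parcel − T_env = 6.84 − 7.01 = -0.17°C

-0.17°C (parcel cooler than environment)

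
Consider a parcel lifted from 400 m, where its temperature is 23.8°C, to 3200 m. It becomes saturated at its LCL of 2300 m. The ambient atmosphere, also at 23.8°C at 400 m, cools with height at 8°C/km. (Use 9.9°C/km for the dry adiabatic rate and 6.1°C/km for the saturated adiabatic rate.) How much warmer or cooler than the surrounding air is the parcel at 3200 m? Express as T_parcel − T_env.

Parcel:
  400 → 2300 m (dry, 9.9°C/km): ΔT = -9.9 × 1.9 = -18.81°C → T = 4.99°C
  2300 → 3200 m (saturated, 6.1°C/km): ΔT = -6.1 × 0.9 = -5.49°C → T = -0.5°C
Environment:
  400 → 3200 m (environment, 8°C/km): ΔT = -8 × 2.8 = -22.4°C → T = 1.4°C
T_parcel − T_env = -0.5 − 1.4 = -1.9°C

-1.9°C (parcel cooler than environment)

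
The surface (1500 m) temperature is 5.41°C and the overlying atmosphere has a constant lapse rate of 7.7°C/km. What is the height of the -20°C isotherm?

4800 m

Height above start = (5.41 − (-20)) / 7.7 = 3.3 km
Altitude = 1500 m + 3300 m = 4800 m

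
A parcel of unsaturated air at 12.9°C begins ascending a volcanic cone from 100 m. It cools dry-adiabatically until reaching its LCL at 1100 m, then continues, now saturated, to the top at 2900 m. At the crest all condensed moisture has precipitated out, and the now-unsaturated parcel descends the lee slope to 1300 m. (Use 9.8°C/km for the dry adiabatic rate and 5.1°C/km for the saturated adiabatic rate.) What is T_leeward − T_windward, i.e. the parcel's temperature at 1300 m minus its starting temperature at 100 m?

-3.3°C

From 100 m to 1100 m (dry): cools by 9.8 × 1 = 9.8°C, giving 3.1°C.
From 1100 m to 2900 m (saturated): cools by 5.1 × 1.8 = 9.18°C, giving -6.08°C.
From 2900 m to 1300 m (dry descent): warms by 9.8 × 1.6 = 15.68°C, giving 9.6°C.
Net change vs windward start: 9.6 − 12.9 = -3.3°C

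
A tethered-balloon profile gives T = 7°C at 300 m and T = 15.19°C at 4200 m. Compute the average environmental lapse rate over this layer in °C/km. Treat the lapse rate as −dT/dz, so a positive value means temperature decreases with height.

-2.1°C/km

Γ = −ΔT/Δz = (7 − 15.19) / (4200 − 300) m
  = -8.19°C / 3.9 km = -2.1°C/km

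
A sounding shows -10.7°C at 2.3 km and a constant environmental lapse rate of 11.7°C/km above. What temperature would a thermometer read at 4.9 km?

From 2300 m to 4900 m (environmental): cools by 11.7 × 2.6 = 30.42°C, giving -41.12°C.

-41.12°C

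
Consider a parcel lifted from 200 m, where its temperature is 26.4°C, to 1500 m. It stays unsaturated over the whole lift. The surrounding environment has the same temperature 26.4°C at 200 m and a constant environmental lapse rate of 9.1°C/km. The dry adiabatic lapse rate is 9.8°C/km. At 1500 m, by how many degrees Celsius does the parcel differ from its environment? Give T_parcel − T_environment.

Parcel:
  From 200 m to 1500 m (dry): cools by 9.8 × 1.3 = 12.74°C, giving 13.66°C.
Environment:
  From 200 m to 1500 m (environment): cools by 9.1 × 1.3 = 11.83°C, giving 14.57°C.
T_parcel − T_env = 13.66 − 14.57 = -0.91°C

-0.91°C (parcel cooler than environment)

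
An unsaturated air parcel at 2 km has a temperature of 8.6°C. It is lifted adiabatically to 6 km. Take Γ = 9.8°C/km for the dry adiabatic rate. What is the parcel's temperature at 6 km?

-30.6°C

Dry adiabatic to 6000 m: -9.8 × 4 km = -39.2°C, so T = -30.6°C.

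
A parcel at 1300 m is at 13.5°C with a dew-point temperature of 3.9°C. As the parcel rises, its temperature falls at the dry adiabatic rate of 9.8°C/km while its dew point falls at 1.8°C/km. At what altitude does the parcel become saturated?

T and T_d converge at 9.8 − 1.8 = 8°C per km
Height above start = (13.5 − 3.9) / 8 = 1.2 km
LCL altitude = 1300 m + 1200 m = 2500 m

2500 m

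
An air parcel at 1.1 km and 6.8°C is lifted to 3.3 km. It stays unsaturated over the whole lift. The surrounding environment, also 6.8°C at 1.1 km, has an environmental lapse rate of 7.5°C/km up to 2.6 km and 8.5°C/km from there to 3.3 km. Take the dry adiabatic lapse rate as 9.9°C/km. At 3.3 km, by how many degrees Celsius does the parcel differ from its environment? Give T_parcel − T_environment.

Parcel:
  1100–3300 m, dry: Δz = 2.2 km ⇒ ΔT = -21.78°C; T = -14.98°C
Environment:
  1100–2600 m, environment, lower layer: Δz = 1.5 km ⇒ ΔT = -11.25°C; T = -4.45°C
  2600–3300 m, environment, upper layer: Δz = 0.7 km ⇒ ΔT = -5.95°C; T = -10.4°C
T_parcel − T_env = -14.98 − (-10.4) = -4.58°C

-4.58°C (parcel cooler than environment)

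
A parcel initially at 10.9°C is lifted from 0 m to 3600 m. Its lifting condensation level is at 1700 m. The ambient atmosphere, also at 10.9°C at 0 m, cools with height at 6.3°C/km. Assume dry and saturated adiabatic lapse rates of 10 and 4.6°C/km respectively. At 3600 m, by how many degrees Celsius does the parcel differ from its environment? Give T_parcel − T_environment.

-3.06°C (parcel cooler than environment)

Parcel:
  0–1700 m, dry: Δz = 1.7 km ⇒ ΔT = -17°C; T = -6.1°C
  1700–3600 m, saturated: Δz = 1.9 km ⇒ ΔT = -8.74°C; T = -14.84°C
Environment:
  0–3600 m, environment: Δz = 3.6 km ⇒ ΔT = -22.68°C; T = -11.78°C
T_parcel − T_env = -14.84 − (-11.78) = -3.06°C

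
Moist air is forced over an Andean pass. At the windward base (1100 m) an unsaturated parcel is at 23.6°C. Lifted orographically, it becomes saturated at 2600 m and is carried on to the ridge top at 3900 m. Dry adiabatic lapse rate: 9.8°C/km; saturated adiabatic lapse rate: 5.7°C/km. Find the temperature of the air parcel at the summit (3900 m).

1100–2600 m, dry: Δz = 1.5 km ⇒ ΔT = -14.7°C; T = 8.9°C
2600–3900 m, saturated: Δz = 1.3 km ⇒ ΔT = -7.41°C; T = 1.49°C

1.49°C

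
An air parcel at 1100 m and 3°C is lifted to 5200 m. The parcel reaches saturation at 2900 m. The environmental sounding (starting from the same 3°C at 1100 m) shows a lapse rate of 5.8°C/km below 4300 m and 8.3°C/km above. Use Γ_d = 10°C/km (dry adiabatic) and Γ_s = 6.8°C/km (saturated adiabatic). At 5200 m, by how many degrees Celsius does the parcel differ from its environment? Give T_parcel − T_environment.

Parcel:
  1100–2900 m, dry: Δz = 1.8 km ⇒ ΔT = -18°C; T = -15°C
  2900–5200 m, saturated: Δz = 2.3 km ⇒ ΔT = -15.64°C; T = -30.64°C
Environment:
  1100–4300 m, environment, lower layer: Δz = 3.2 km ⇒ ΔT = -18.56°C; T = -15.56°C
  4300–5200 m, environment, upper layer: Δz = 0.9 km ⇒ ΔT = -7.47°C; T = -23.03°C
T_parcel − T_env = -30.64 − (-23.03) = -7.61°C

-7.61°C (parcel cooler than environment)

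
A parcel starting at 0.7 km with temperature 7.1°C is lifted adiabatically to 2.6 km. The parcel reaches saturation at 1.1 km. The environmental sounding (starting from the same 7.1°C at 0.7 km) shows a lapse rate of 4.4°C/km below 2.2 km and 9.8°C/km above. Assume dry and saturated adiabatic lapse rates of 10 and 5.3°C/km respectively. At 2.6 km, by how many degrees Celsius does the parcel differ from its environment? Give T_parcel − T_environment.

Parcel:
  700–1100 m, dry: Δz = 0.4 km ⇒ ΔT = -4°C; T = 3.1°C
  1100–2600 m, saturated: Δz = 1.5 km ⇒ ΔT = -7.95°C; T = -4.85°C
Environment:
  700–2200 m, environment, lower layer: Δz = 1.5 km ⇒ ΔT = -6.6°C; T = 0.5°C
  2200–2600 m, environment, upper layer: Δz = 0.4 km ⇒ ΔT = -3.92°C; T = -3.42°C
T_parcel − T_env = -4.85 − (-3.42) = -1.43°C

-1.43°C (parcel cooler than environment)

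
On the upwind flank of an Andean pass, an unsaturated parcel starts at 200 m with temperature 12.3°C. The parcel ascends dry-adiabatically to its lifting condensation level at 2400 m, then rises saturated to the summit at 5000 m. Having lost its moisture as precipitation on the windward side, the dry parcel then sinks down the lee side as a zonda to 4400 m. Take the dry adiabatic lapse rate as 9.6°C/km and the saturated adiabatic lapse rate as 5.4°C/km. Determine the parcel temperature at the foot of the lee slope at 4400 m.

-17.1°C

200–2400 m, dry: Δz = 2.2 km ⇒ ΔT = -21.12°C; T = -8.82°C
2400–5000 m, saturated: Δz = 2.6 km ⇒ ΔT = -14.04°C; T = -22.86°C
5000–4400 m, dry descent: Δz = 0.6 km ⇒ ΔT = +5.76°C; T = -17.1°C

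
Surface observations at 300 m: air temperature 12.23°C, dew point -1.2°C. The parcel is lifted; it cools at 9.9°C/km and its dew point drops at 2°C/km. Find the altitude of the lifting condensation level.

T and T_d converge at 9.9 − 2 = 7.9°C per km
Height above start = (12.23 − (-1.2)) / 7.9 = 1.7 km
LCL altitude = 300 m + 1700 m = 2000 m

2000 m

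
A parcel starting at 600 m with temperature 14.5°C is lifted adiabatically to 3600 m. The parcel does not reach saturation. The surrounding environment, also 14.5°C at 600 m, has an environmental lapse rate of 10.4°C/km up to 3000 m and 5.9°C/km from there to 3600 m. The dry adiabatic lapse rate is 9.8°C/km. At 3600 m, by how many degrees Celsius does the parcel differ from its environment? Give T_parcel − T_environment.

-0.9°C (parcel cooler than environment)

Parcel:
  From 600 m to 3600 m (dry): cools by 9.8 × 3 = 29.4°C, giving -14.9°C.
Environment:
  From 600 m to 3000 m (environment, lower layer): cools by 10.4 × 2.4 = 24.96°C, giving -10.46°C.
  From 3000 m to 3600 m (environment, upper layer): cools by 5.9 × 0.6 = 3.54°C, giving -14°C.
T_parcel − T_env = -14.9 − (-14) = -0.9°C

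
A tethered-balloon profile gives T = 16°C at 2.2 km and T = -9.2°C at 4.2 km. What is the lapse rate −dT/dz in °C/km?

12.6°C/km

Γ = −ΔT/Δz = (16 − (-9.2)) / (4200 − 2200) m
  = 25.2°C / 2 km = 12.6°C/km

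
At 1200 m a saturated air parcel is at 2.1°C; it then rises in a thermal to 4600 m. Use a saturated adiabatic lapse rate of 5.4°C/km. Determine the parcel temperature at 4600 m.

-16.26°C

1200 → 4600 m (saturated adiabatic, 5.4°C/km): ΔT = -5.4 × 3.4 = -18.36°C → T = -16.26°C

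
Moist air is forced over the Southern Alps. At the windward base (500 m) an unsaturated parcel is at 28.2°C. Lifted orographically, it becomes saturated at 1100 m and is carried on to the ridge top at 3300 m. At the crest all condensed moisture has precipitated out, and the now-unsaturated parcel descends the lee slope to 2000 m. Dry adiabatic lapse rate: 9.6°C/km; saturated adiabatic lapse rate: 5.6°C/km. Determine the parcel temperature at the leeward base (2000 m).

Dry to 1100 m: -9.6 × 0.6 km = -5.76°C, so T = 22.44°C.
Saturated to 3300 m: -5.6 × 2.2 km = -12.32°C, so T = 10.12°C.
Dry descent to 2000 m: +9.6 × 1.3 km = +12.48°C, so T = 22.6°C.

22.6°C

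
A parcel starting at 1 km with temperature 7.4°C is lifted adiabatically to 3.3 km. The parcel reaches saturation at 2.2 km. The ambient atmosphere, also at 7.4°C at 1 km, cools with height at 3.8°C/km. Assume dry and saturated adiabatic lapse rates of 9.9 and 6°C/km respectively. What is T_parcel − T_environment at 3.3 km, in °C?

Parcel:
  1000 → 2200 m (dry, 9.9°C/km): ΔT = -9.9 × 1.2 = -11.88°C → T = -4.48°C
  2200 → 3300 m (saturated, 6°C/km): ΔT = -6 × 1.1 = -6.6°C → T = -11.08°C
Environment:
  1000 → 3300 m (environment, 3.8°C/km): ΔT = -3.8 × 2.3 = -8.74°C → T = -1.34°C
T_parcel − T_env = -11.08 − (-1.34) = -9.74°C

-9.74°C (parcel cooler than environment)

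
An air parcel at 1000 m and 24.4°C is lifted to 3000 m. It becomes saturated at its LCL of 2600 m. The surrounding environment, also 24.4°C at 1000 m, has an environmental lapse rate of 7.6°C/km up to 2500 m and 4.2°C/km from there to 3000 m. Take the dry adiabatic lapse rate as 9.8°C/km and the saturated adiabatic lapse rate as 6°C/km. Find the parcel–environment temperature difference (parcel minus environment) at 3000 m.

Parcel:
  Dry to 2600 m: -9.8 × 1.6 km = -15.68°C, so T = 8.72°C.
  Saturated to 3000 m: -6 × 0.4 km = -2.4°C, so T = 6.32°C.
Environment:
  Environment, lower layer to 2500 m: -7.6 × 1.5 km = -11.4°C, so T = 13°C.
  Environment, upper layer to 3000 m: -4.2 × 0.5 km = -2.1°C, so T = 10.9°C.
T_parcel − T_env = 6.32 − 10.9 = -4.58°C

-4.58°C (parcel cooler than environment)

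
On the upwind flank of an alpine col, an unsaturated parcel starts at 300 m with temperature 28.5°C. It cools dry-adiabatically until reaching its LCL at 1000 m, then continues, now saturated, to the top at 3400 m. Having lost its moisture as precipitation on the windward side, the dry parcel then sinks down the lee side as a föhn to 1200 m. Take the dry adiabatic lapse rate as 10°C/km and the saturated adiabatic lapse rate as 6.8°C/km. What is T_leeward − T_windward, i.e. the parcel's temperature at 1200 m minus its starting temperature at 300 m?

From 300 m to 1000 m (dry): cools by 10 × 0.7 = 7°C, giving 21.5°C.
From 1000 m to 3400 m (saturated): cools by 6.8 × 2.4 = 16.32°C, giving 5.18°C.
From 3400 m to 1200 m (dry descent): warms by 10 × 2.2 = 22°C, giving 27.18°C.
Net change vs windward start: 27.18 − 28.5 = -1.32°C

-1.32°C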